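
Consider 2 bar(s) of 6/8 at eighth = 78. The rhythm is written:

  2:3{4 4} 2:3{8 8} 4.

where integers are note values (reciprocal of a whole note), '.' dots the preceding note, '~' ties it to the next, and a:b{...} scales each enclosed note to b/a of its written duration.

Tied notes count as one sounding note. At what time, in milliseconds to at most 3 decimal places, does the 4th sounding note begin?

note 4 onset = 15/2b = 5769.231ms

1. 0.0ms @ 0 + 2307.692ms (3)
2. 2307.692ms @ 3 + 2307.692ms (3)
3. 4615.385ms @ 6 + 1153.846ms (3/2)
4. 5769.231ms @ 15/2 + 1153.846ms (3/2)
5. 6923.077ms @ 9 + 2307.692ms (3)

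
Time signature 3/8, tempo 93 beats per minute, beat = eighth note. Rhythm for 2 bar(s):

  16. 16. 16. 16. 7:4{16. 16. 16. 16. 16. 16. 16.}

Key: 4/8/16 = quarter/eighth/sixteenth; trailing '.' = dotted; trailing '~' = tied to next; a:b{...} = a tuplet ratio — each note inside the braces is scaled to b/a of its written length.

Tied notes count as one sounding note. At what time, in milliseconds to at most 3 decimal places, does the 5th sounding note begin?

note 5 onset = 3b = 1935.484ms

1. 0.0ms @ 0 + 483.871ms (3/4)
2. 483.871ms @ 3/4 + 483.871ms (3/4)
3. 967.742ms @ 3/2 + 483.871ms (3/4)
4. 1451.613ms @ 9/4 + 483.871ms (3/4)
5. 1935.484ms @ 3 + 276.498ms (3/7)
6. 2211.982ms @ 24/7 + 276.498ms (3/7)
7. 2488.479ms @ 27/7 + 276.498ms (3/7)
8. 2764.977ms @ 30/7 + 276.498ms (3/7)
9. 3041.475ms @ 33/7 + 276.498ms (3/7)
10. 3317.972ms @ 36/7 + 276.498ms (3/7)
11. 3594.47ms @ 39/7 + 276.498ms (3/7)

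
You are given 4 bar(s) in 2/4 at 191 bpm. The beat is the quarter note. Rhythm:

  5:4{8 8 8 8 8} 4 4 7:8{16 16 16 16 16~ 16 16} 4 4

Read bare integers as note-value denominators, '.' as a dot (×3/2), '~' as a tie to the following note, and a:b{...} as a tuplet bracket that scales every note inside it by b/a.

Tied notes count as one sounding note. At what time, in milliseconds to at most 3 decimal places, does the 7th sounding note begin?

note 7 onset = 3b = 942.408ms

1. 0.0ms @ 0 + 125.654ms (2/5)
2. 125.654ms @ 2/5 + 125.654ms (2/5)
3. 251.309ms @ 4/5 + 125.654ms (2/5)
4. 376.963ms @ 6/5 + 125.654ms (2/5)
5. 502.618ms @ 8/5 + 125.654ms (2/5)
6. 628.272ms @ 2 + 314.136ms (1)
7. 942.408ms @ 3 + 314.136ms (1)
8. 1256.545ms @ 4 + 89.753ms (2/7)
9. 1346.298ms @ 30/7 + 89.753ms (2/7)
10. 1436.051ms @ 32/7 + 89.753ms (2/7)
11. 1525.804ms @ 34/7 + 89.753ms (2/7)
12. 1615.557ms @ 36/7 + 179.506ms (4/7)
13. 1795.064ms @ 40/7 + 89.753ms (2/7)
14. 1884.817ms @ 6 + 314.136ms (1)
15. 2198.953ms @ 7 + 314.136ms (1)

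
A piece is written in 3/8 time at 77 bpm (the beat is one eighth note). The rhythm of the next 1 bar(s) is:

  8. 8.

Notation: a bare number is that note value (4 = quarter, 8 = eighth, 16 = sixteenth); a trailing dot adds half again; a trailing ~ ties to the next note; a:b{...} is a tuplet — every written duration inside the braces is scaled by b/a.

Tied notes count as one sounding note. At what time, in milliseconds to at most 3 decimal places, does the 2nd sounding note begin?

1. 0.0ms @ 0 + 1168.831ms (3/2)
2. 1168.831ms @ 3/2 + 1168.831ms (3/2)

note 2 onset = 3/2b = 1168.831ms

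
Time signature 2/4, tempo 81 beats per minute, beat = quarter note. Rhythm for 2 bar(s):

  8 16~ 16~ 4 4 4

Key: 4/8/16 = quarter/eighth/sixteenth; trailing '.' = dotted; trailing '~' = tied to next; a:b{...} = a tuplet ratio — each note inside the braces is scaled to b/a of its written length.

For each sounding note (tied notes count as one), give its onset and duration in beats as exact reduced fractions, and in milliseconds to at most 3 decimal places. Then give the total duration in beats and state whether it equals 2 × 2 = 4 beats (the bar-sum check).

1) 0.0ms=0b +370.37ms=1/2b
2) 370.37ms=1/2b +1111.111ms=3/2b
3) 1481.481ms=2b +740.741ms=1b
4) 2222.222ms=3b +740.741ms=1b
Σ=4b of 4 (81bpm 2/4) — PASS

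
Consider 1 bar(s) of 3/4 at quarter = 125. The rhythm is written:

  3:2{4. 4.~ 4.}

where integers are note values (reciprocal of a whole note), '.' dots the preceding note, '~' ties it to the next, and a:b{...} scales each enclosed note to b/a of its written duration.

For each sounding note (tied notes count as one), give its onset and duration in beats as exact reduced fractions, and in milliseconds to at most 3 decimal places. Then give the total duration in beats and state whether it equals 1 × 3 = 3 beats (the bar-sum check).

1) 0.0ms=0b +480.0ms=1b
2) 480.0ms=1b +960.0ms=2b
Σ=3b of 3 (125bpm 3/4) — PASS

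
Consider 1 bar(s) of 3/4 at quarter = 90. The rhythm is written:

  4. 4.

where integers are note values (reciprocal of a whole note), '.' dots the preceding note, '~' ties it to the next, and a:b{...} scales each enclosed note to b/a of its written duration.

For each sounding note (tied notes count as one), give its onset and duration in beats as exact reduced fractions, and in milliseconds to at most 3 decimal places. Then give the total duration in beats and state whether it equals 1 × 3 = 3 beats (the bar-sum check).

1) 0.0ms=0b +1000.0ms=3/2b
2) 1000.0ms=3/2b +1000.0ms=3/2b
Σ=3b of 3 (90bpm 3/4) — PASS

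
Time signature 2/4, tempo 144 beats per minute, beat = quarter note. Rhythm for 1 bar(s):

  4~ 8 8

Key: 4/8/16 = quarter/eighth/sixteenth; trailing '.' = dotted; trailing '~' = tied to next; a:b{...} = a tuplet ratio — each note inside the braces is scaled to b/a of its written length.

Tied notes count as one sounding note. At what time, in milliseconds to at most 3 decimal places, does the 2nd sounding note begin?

note 2 onset = 3/2b = 625.0ms

1. 0.0ms @ 0 + 625.0ms (3/2)
2. 625.0ms @ 3/2 + 208.333ms (1/2)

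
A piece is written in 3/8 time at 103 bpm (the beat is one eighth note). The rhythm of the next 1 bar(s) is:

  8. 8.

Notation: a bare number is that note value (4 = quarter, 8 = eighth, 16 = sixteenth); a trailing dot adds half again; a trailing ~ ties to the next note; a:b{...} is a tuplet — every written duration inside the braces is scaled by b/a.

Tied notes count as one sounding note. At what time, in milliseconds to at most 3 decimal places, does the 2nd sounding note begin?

1. 0.0ms @ 0 + 873.786ms (3/2)
2. 873.786ms @ 3/2 + 873.786ms (3/2)

note 2 onset = 3/2b = 873.786ms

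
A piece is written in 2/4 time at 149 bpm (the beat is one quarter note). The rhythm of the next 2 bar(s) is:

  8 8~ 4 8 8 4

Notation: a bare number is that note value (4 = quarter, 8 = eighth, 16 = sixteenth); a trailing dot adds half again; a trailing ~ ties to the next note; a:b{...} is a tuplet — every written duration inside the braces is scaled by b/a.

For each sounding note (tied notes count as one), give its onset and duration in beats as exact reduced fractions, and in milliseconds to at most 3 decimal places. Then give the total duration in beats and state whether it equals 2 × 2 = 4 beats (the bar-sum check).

1) 0.0ms=0b +201.342ms=1/2b
2) 201.342ms=1/2b +604.027ms=3/2b
3) 805.369ms=2b +201.342ms=1/2b
4) 1006.711ms=5/2b +201.342ms=1/2b
5) 1208.054ms=3b +402.685ms=1b
Σ=4b of 4 (149bpm 2/4) — PASS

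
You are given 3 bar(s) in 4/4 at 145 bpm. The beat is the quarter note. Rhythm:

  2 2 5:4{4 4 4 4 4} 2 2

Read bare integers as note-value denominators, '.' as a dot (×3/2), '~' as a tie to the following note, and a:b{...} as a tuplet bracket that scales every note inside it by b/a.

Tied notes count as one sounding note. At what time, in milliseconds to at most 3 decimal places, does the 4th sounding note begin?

note 4 onset = 24/5b = 1986.207ms

1. 0.0ms @ 0 + 827.586ms (2)
2. 827.586ms @ 2 + 827.586ms (2)
3. 1655.172ms @ 4 + 331.034ms (4/5)
4. 1986.207ms @ 24/5 + 331.034ms (4/5)
5. 2317.241ms @ 28/5 + 331.034ms (4/5)
6. 2648.276ms @ 32/5 + 331.034ms (4/5)
7. 2979.31ms @ 36/5 + 331.034ms (4/5)
8. 3310.345ms @ 8 + 827.586ms (2)
9. 4137.931ms @ 10 + 827.586ms (2)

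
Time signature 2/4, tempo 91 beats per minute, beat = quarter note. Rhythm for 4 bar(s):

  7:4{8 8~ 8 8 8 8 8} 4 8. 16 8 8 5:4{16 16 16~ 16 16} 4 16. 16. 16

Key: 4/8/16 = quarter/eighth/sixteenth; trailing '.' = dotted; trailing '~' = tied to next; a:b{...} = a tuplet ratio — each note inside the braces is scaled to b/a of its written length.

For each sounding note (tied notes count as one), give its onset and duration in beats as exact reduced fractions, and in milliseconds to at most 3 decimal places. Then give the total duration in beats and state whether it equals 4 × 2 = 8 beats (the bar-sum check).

1) 0.0ms=0b +188.383ms=2/7b
2) 188.383ms=2/7b +376.766ms=4/7b
3) 565.149ms=6/7b +188.383ms=2/7b
4) 753.532ms=8/7b +188.383ms=2/7b
5) 941.915ms=10/7b +188.383ms=2/7b
6) 1130.298ms=12/7b +188.383ms=2/7b
7) 1318.681ms=2b +659.341ms=1b
8) 1978.022ms=3b +494.505ms=3/4b
9) 2472.527ms=15/4b +164.835ms=1/4b
10) 2637.363ms=4b +329.67ms=1/2b
11) 2967.033ms=9/2b +329.67ms=1/2b
12) 3296.703ms=5b +131.868ms=1/5b
13) 3428.571ms=26/5b +131.868ms=1/5b
14) 3560.44ms=27/5b +263.736ms=2/5b
15) 3824.176ms=29/5b +131.868ms=1/5b
16) 3956.044ms=6b +659.341ms=1b
17) 4615.385ms=7b +247.253ms=3/8b
18) 4862.637ms=59/8b +247.253ms=3/8b
19) 5109.89ms=31/4b +164.835ms=1/4b
Σ=8b of 8 (91bpm 2/4) — PASS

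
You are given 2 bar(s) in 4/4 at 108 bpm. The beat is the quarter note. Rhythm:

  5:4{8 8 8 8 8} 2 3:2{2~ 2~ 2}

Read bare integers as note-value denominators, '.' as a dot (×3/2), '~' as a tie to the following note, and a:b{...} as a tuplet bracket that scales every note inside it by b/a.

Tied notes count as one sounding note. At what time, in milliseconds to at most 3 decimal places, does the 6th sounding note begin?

1. 0.0ms @ 0 + 222.222ms (2/5)
2. 222.222ms @ 2/5 + 222.222ms (2/5)
3. 444.444ms @ 4/5 + 222.222ms (2/5)
4. 666.667ms @ 6/5 + 222.222ms (2/5)
5. 888.889ms @ 8/5 + 222.222ms (2/5)
6. 1111.111ms @ 2 + 1111.111ms (2)
7. 2222.222ms @ 4 + 2222.222ms (4)

note 6 onset = 2b = 1111.111ms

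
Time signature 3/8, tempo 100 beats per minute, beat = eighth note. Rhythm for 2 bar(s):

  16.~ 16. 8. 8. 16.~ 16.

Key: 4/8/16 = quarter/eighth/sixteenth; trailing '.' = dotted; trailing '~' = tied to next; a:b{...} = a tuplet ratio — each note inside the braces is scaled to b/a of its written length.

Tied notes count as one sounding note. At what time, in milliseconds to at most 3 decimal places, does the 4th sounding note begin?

1. 0.0ms @ 0 + 900.0ms (3/2)
2. 900.0ms @ 3/2 + 900.0ms (3/2)
3. 1800.0ms @ 3 + 900.0ms (3/2)
4. 2700.0ms @ 9/2 + 900.0ms (3/2)

note 4 onset = 9/2b = 2700.0ms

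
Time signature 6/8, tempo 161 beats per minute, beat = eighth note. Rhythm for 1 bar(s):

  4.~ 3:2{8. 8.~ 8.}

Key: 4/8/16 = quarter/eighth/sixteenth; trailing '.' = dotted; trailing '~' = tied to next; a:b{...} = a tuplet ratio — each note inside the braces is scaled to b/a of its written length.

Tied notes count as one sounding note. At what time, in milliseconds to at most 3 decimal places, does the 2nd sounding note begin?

1. 0.0ms @ 0 + 1490.683ms (4)
2. 1490.683ms @ 4 + 745.342ms (2)

note 2 onset = 4b = 1490.683ms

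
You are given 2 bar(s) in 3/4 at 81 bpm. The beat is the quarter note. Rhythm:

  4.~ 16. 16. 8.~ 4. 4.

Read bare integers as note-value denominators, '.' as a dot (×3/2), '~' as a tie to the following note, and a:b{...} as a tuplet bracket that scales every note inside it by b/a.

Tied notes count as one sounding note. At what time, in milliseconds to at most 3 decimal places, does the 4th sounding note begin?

1. 0.0ms @ 0 + 1388.889ms (15/8)
2. 1388.889ms @ 15/8 + 277.778ms (3/8)
3. 1666.667ms @ 9/4 + 1666.667ms (9/4)
4. 3333.333ms @ 9/2 + 1111.111ms (3/2)

note 4 onset = 9/2b = 3333.333ms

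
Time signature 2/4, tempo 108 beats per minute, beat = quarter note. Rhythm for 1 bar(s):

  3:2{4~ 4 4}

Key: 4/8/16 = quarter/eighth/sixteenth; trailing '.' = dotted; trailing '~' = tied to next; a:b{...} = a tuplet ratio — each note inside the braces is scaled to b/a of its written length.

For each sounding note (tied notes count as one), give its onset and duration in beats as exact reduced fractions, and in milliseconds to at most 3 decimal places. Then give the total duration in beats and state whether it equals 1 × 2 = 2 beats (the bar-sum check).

1) 0.0ms=0b +740.741ms=4/3b
2) 740.741ms=4/3b +370.37ms=2/3b
Σ=2b of 2 (108bpm 2/4) — PASS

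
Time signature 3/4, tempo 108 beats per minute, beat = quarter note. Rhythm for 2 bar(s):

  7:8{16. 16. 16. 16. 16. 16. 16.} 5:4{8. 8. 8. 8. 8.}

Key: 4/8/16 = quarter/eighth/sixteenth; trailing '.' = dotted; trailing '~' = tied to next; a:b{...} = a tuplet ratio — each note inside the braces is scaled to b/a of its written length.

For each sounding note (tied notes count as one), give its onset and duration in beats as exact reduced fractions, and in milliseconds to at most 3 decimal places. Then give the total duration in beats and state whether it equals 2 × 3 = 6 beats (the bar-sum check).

1) 0.0ms=0b +238.095ms=3/7b
2) 238.095ms=3/7b +238.095ms=3/7b
3) 476.19ms=6/7b +238.095ms=3/7b
4) 714.286ms=9/7b +238.095ms=3/7b
5) 952.381ms=12/7b +238.095ms=3/7b
6) 1190.476ms=15/7b +238.095ms=3/7b
7) 1428.571ms=18/7b +238.095ms=3/7b
8) 1666.667ms=3b +333.333ms=3/5b
9) 2000.0ms=18/5b +333.333ms=3/5b
10) 2333.333ms=21/5b +333.333ms=3/5b
11) 2666.667ms=24/5b +333.333ms=3/5b
12) 3000.0ms=27/5b +333.333ms=3/5b
Σ=6b of 6 (108bpm 3/4) — PASS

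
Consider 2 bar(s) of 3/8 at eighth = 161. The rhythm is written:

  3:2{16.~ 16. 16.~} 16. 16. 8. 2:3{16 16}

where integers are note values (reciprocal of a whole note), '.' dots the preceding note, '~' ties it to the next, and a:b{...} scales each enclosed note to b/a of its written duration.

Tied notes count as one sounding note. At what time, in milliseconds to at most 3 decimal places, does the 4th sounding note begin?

1. 0.0ms @ 0 + 372.671ms (1)
2. 372.671ms @ 1 + 465.839ms (5/4)
3. 838.509ms @ 9/4 + 279.503ms (3/4)
4. 1118.012ms @ 3 + 559.006ms (3/2)
5. 1677.019ms @ 9/2 + 279.503ms (3/4)
6. 1956.522ms @ 21/4 + 279.503ms (3/4)

note 4 onset = 3b = 1118.012ms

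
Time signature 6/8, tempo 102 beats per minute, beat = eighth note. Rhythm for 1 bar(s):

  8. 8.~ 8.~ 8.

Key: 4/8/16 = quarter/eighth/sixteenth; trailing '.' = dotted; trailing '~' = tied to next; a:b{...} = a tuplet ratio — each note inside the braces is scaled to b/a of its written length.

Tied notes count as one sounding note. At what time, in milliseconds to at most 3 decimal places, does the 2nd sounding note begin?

1. 0.0ms @ 0 + 882.353ms (3/2)
2. 882.353ms @ 3/2 + 2647.059ms (9/2)

note 2 onset = 3/2b = 882.353ms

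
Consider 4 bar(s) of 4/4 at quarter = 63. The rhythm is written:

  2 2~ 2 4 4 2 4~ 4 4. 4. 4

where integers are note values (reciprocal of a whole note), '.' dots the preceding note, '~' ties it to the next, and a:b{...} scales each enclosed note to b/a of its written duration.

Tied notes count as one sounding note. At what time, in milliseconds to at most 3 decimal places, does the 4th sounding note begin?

1. 0.0ms @ 0 + 1904.762ms (2)
2. 1904.762ms @ 2 + 3809.524ms (4)
3. 5714.286ms @ 6 + 952.381ms (1)
4. 6666.667ms @ 7 + 952.381ms (1)
5. 7619.048ms @ 8 + 1904.762ms (2)
6. 9523.81ms @ 10 + 1904.762ms (2)
7. 11428.571ms @ 12 + 1428.571ms (3/2)
8. 12857.143ms @ 27/2 + 1428.571ms (3/2)
9. 14285.714ms @ 15 + 952.381ms (1)

note 4 onset = 7b = 6666.667ms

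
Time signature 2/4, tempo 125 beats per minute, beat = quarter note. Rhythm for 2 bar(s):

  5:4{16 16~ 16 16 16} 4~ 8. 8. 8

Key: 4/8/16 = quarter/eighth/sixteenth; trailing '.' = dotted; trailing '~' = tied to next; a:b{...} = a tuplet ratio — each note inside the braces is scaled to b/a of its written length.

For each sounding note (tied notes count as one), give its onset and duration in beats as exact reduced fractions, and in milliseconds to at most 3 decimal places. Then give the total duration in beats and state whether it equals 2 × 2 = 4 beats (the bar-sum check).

1) 0.0ms=0b +96.0ms=1/5b
2) 96.0ms=1/5b +192.0ms=2/5b
3) 288.0ms=3/5b +96.0ms=1/5b
4) 384.0ms=4/5b +96.0ms=1/5b
5) 480.0ms=1b +840.0ms=7/4b
6) 1320.0ms=11/4b +360.0ms=3/4b
7) 1680.0ms=7/2b +240.0ms=1/2b
Σ=4b of 4 (125bpm 2/4) — PASS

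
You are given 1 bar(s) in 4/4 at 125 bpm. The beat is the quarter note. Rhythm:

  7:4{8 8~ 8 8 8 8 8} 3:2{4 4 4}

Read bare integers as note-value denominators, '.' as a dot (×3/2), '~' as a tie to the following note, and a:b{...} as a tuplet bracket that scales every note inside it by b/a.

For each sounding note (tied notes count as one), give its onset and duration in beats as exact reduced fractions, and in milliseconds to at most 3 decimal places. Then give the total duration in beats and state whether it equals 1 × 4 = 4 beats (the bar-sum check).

1) 0.0ms=0b +137.143ms=2/7b
2) 137.143ms=2/7b +274.286ms=4/7b
3) 411.429ms=6/7b +137.143ms=2/7b
4) 548.571ms=8/7b +137.143ms=2/7b
5) 685.714ms=10/7b +137.143ms=2/7b
6) 822.857ms=12/7b +137.143ms=2/7b
7) 960.0ms=2b +320.0ms=2/3b
8) 1280.0ms=8/3b +320.0ms=2/3b
9) 1600.0ms=10/3b +320.0ms=2/3b
Σ=4b of 4 (125bpm 4/4) — PASS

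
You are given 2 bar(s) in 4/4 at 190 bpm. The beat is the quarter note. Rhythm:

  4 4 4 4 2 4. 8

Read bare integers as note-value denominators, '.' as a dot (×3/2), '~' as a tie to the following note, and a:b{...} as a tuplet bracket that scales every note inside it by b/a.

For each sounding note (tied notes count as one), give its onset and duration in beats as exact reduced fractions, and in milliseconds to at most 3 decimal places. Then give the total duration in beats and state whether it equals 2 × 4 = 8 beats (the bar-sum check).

1) 0.0ms=0b +315.789ms=1b
2) 315.789ms=1b +315.789ms=1b
3) 631.579ms=2b +315.789ms=1b
4) 947.368ms=3b +315.789ms=1b
5) 1263.158ms=4b +631.579ms=2b
6) 1894.737ms=6b +473.684ms=3/2b
7) 2368.421ms=15/2b +157.895ms=1/2b
Σ=8b of 8 (190bpm 4/4) — PASS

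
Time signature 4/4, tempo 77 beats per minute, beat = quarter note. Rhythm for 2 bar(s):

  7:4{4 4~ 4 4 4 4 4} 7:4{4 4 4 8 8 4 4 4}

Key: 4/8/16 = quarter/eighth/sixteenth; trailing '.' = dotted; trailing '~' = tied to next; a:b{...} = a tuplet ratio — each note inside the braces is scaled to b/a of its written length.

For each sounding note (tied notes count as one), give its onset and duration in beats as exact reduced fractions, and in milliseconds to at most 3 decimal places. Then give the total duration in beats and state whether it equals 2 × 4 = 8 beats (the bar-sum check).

1) 0.0ms=0b +445.269ms=4/7b
2) 445.269ms=4/7b +890.538ms=8/7b
3) 1335.807ms=12/7b +445.269ms=4/7b
4) 1781.076ms=16/7b +445.269ms=4/7b
5) 2226.345ms=20/7b +445.269ms=4/7b
6) 2671.614ms=24/7b +445.269ms=4/7b
7) 3116.883ms=4b +445.269ms=4/7b
8) 3562.152ms=32/7b +445.269ms=4/7b
9) 4007.421ms=36/7b +445.269ms=4/7b
10) 4452.69ms=40/7b +222.635ms=2/7b
11) 4675.325ms=6b +222.635ms=2/7b
12) 4897.959ms=44/7b +445.269ms=4/7b
13) 5343.228ms=48/7b +445.269ms=4/7b
14) 5788.497ms=52/7b +445.269ms=4/7b
Σ=8b of 8 (77bpm 4/4) — PASS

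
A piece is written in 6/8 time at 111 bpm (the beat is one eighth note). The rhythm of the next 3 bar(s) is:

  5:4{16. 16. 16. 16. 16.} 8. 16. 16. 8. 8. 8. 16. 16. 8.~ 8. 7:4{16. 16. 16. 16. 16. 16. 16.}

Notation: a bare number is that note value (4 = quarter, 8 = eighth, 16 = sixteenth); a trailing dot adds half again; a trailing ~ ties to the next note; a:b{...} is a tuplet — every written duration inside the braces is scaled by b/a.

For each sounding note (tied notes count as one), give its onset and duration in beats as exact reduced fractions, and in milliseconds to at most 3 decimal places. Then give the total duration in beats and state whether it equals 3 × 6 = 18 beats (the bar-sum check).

1) 0.0ms=0b +324.324ms=3/5b
2) 324.324ms=3/5b +324.324ms=3/5b
3) 648.649ms=6/5b +324.324ms=3/5b
4) 972.973ms=9/5b +324.324ms=3/5b
5) 1297.297ms=12/5b +324.324ms=3/5b
6) 1621.622ms=3b +810.811ms=3/2b
7) 2432.432ms=9/2b +405.405ms=3/4b
8) 2837.838ms=21/4b +405.405ms=3/4b
9) 3243.243ms=6b +810.811ms=3/2b
10) 4054.054ms=15/2b +810.811ms=3/2b
11) 4864.865ms=9b +810.811ms=3/2b
12) 5675.676ms=21/2b +405.405ms=3/4b
13) 6081.081ms=45/4b +405.405ms=3/4b
14) 6486.486ms=12b +1621.622ms=3b
15) 8108.108ms=15b +231.66ms=3/7b
16) 8339.768ms=108/7b +231.66ms=3/7b
17) 8571.429ms=111/7b +231.66ms=3/7b
18) 8803.089ms=114/7b +231.66ms=3/7b
19) 9034.749ms=117/7b +231.66ms=3/7b
20) 9266.409ms=120/7b +231.66ms=3/7b
21) 9498.069ms=123/7b +231.66ms=3/7b
Σ=18b of 18 (111bpm 6/8) — PASS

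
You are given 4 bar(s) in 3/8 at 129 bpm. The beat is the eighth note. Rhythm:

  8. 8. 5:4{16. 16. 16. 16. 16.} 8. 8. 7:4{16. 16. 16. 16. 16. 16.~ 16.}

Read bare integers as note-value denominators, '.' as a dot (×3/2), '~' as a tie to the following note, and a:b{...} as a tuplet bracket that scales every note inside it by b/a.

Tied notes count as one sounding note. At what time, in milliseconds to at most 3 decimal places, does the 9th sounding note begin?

1. 0.0ms @ 0 + 697.674ms (3/2)
2. 697.674ms @ 3/2 + 697.674ms (3/2)
3. 1395.349ms @ 3 + 279.07ms (3/5)
4. 1674.419ms @ 18/5 + 279.07ms (3/5)
5. 1953.488ms @ 21/5 + 279.07ms (3/5)
6. 2232.558ms @ 24/5 + 279.07ms (3/5)
7. 2511.628ms @ 27/5 + 279.07ms (3/5)
8. 2790.698ms @ 6 + 697.674ms (3/2)
9. 3488.372ms @ 15/2 + 697.674ms (3/2)
10. 4186.047ms @ 9 + 199.336ms (3/7)
11. 4385.382ms @ 66/7 + 199.336ms (3/7)
12. 4584.718ms @ 69/7 + 199.336ms (3/7)
13. 4784.053ms @ 72/7 + 199.336ms (3/7)
14. 4983.389ms @ 75/7 + 199.336ms (3/7)
15. 5182.724ms @ 78/7 + 398.671ms (6/7)

note 9 onset = 15/2b = 3488.372ms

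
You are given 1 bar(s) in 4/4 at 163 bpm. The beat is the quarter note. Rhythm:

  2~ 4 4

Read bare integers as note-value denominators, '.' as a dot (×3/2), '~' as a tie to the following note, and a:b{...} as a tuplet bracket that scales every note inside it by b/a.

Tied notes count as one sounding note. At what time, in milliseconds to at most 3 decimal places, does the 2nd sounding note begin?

1. 0.0ms @ 0 + 1104.294ms (3)
2. 1104.294ms @ 3 + 368.098ms (1)

note 2 onset = 3b = 1104.294ms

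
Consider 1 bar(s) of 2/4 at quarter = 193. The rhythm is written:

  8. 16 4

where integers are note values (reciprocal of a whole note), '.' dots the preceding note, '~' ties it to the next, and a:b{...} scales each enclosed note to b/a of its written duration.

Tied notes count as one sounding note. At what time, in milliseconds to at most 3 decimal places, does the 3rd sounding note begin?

note 3 onset = 1b = 310.881ms

1. 0.0ms @ 0 + 233.161ms (3/4)
2. 233.161ms @ 3/4 + 77.72ms (1/4)
3. 310.881ms @ 1 + 310.881ms (1)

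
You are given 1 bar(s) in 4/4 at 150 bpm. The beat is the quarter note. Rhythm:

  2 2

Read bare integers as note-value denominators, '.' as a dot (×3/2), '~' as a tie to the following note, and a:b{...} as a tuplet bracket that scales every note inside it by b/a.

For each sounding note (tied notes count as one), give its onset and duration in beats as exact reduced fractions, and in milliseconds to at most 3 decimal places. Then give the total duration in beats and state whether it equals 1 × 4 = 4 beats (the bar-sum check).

1) 0.0ms=0b +800.0ms=2b
2) 800.0ms=2b +800.0ms=2b
Σ=4b of 4 (150bpm 4/4) — PASS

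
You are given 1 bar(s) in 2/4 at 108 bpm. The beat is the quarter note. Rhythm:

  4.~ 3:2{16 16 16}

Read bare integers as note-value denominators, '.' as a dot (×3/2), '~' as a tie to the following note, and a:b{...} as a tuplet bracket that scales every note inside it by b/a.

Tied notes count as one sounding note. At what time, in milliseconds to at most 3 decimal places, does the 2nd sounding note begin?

1. 0.0ms @ 0 + 925.926ms (5/3)
2. 925.926ms @ 5/3 + 92.593ms (1/6)
3. 1018.519ms @ 11/6 + 92.593ms (1/6)

note 2 onset = 5/3b = 925.926ms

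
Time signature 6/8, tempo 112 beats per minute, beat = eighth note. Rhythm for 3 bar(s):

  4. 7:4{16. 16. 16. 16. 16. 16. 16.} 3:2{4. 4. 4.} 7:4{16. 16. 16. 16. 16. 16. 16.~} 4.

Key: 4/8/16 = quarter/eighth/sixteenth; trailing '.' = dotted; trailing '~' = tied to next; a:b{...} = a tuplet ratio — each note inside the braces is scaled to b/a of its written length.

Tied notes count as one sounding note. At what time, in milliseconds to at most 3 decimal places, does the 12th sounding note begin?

note 12 onset = 12b = 6428.571ms

1. 0.0ms @ 0 + 1607.143ms (3)
2. 1607.143ms @ 3 + 229.592ms (3/7)
3. 1836.735ms @ 24/7 + 229.592ms (3/7)
4. 2066.327ms @ 27/7 + 229.592ms (3/7)
5. 2295.918ms @ 30/7 + 229.592ms (3/7)
6. 2525.51ms @ 33/7 + 229.592ms (3/7)
7. 2755.102ms @ 36/7 + 229.592ms (3/7)
8. 2984.694ms @ 39/7 + 229.592ms (3/7)
9. 3214.286ms @ 6 + 1071.429ms (2)
10. 4285.714ms @ 8 + 1071.429ms (2)
11. 5357.143ms @ 10 + 1071.429ms (2)
12. 6428.571ms @ 12 + 229.592ms (3/7)
13. 6658.163ms @ 87/7 + 229.592ms (3/7)
14. 6887.755ms @ 90/7 + 229.592ms (3/7)
15. 7117.347ms @ 93/7 + 229.592ms (3/7)
16. 7346.939ms @ 96/7 + 229.592ms (3/7)
17. 7576.531ms @ 99/7 + 229.592ms (3/7)
18. 7806.122ms @ 102/7 + 1836.735ms (24/7)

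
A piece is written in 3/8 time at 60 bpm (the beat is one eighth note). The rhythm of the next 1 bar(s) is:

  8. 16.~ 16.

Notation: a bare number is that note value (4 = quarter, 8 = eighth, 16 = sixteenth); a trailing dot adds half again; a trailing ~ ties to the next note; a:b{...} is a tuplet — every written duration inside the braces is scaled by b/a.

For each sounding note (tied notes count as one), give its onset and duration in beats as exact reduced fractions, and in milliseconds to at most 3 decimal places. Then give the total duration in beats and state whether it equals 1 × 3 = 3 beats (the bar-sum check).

1) 0.0ms=0b +1500.0ms=3/2b
2) 1500.0ms=3/2b +1500.0ms=3/2b
Σ=3b of 3 (60bpm 3/8) — PASS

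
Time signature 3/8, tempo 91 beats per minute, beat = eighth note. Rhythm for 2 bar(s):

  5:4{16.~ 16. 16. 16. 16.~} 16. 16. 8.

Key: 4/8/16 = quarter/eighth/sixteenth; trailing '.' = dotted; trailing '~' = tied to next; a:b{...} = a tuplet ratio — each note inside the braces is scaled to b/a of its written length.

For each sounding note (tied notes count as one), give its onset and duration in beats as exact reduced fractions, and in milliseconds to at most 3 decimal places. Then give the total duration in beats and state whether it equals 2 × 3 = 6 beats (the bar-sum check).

1) 0.0ms=0b +791.209ms=6/5b
2) 791.209ms=6/5b +395.604ms=3/5b
3) 1186.813ms=9/5b +395.604ms=3/5b
4) 1582.418ms=12/5b +890.11ms=27/20b
5) 2472.527ms=15/4b +494.505ms=3/4b
6) 2967.033ms=9/2b +989.011ms=3/2b
Σ=6b of 6 (91bpm 3/8) — PASS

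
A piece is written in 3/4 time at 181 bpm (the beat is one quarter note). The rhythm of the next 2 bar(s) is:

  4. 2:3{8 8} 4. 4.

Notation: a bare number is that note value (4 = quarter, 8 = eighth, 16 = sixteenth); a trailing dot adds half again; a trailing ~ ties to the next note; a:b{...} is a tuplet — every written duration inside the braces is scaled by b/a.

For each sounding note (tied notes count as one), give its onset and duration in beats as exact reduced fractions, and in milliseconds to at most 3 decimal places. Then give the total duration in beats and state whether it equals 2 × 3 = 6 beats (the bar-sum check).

1) 0.0ms=0b +497.238ms=3/2b
2) 497.238ms=3/2b +248.619ms=3/4b
3) 745.856ms=9/4b +248.619ms=3/4b
4) 994.475ms=3b +497.238ms=3/2b
5) 1491.713ms=9/2b +497.238ms=3/2b
Σ=6b of 6 (181bpm 3/4) — PASS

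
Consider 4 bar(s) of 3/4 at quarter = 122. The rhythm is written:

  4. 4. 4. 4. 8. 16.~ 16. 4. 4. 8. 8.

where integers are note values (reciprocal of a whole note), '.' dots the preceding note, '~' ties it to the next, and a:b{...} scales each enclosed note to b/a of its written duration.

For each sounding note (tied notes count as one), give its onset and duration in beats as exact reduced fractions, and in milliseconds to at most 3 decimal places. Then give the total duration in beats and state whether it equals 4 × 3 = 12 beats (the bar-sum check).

1) 0.0ms=0b +737.705ms=3/2b
2) 737.705ms=3/2b +737.705ms=3/2b
3) 1475.41ms=3b +737.705ms=3/2b
4) 2213.115ms=9/2b +737.705ms=3/2b
5) 2950.82ms=6b +368.852ms=3/4b
6) 3319.672ms=27/4b +368.852ms=3/4b
7) 3688.525ms=15/2b +737.705ms=3/2b
8) 4426.23ms=9b +737.705ms=3/2b
9) 5163.934ms=21/2b +368.852ms=3/4b
10) 5532.787ms=45/4b +368.852ms=3/4b
Σ=12b of 12 (122bpm 3/4) — PASS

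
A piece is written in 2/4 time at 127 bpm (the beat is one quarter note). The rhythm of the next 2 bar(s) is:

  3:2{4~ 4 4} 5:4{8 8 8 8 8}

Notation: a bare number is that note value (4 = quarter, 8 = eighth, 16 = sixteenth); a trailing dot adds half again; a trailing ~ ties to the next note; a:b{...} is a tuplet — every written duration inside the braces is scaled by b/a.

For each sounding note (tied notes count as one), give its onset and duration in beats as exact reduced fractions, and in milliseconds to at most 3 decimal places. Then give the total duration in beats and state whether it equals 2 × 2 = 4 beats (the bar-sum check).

1) 0.0ms=0b +629.921ms=4/3b
2) 629.921ms=4/3b +314.961ms=2/3b
3) 944.882ms=2b +188.976ms=2/5b
4) 1133.858ms=12/5b +188.976ms=2/5b
5) 1322.835ms=14/5b +188.976ms=2/5b
6) 1511.811ms=16/5b +188.976ms=2/5b
7) 1700.787ms=18/5b +188.976ms=2/5b
Σ=4b of 4 (127bpm 2/4) — PASS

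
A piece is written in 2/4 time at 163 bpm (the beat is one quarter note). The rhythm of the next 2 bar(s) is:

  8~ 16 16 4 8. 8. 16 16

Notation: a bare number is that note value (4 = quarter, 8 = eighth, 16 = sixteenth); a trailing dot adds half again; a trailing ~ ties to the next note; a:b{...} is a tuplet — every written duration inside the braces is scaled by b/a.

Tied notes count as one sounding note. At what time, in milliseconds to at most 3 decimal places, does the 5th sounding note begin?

1. 0.0ms @ 0 + 276.074ms (3/4)
2. 276.074ms @ 3/4 + 92.025ms (1/4)
3. 368.098ms @ 1 + 368.098ms (1)
4. 736.196ms @ 2 + 276.074ms (3/4)
5. 1012.27ms @ 11/4 + 276.074ms (3/4)
6. 1288.344ms @ 7/2 + 92.025ms (1/4)
7. 1380.368ms @ 15/4 + 92.025ms (1/4)

note 5 onset = 11/4b = 1012.27ms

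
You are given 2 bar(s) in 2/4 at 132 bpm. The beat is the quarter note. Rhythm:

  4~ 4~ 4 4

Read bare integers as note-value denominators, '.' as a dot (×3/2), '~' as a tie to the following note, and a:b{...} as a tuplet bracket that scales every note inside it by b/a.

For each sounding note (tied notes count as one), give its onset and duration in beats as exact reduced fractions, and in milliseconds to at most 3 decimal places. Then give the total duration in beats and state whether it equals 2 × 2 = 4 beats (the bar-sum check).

1) 0.0ms=0b +1363.636ms=3b
2) 1363.636ms=3b +454.545ms=1b
Σ=4b of 4 (132bpm 2/4) — PASS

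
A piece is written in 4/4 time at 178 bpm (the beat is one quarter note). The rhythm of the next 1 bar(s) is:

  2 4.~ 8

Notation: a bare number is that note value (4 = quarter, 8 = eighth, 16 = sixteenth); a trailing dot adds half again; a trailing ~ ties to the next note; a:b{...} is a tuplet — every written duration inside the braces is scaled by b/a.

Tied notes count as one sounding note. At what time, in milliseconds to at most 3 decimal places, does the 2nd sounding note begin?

note 2 onset = 2b = 674.157ms

1. 0.0ms @ 0 + 674.157ms (2)
2. 674.157ms @ 2 + 674.157ms (2)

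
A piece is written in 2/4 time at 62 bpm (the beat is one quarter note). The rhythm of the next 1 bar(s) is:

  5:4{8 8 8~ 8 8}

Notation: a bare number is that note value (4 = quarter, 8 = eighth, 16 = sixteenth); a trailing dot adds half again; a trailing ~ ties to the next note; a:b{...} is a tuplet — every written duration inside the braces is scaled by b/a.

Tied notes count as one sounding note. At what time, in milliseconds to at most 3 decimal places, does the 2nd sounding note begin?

note 2 onset = 2/5b = 387.097ms

1. 0.0ms @ 0 + 387.097ms (2/5)
2. 387.097ms @ 2/5 + 387.097ms (2/5)
3. 774.194ms @ 4/5 + 774.194ms (4/5)
4. 1548.387ms @ 8/5 + 387.097ms (2/5)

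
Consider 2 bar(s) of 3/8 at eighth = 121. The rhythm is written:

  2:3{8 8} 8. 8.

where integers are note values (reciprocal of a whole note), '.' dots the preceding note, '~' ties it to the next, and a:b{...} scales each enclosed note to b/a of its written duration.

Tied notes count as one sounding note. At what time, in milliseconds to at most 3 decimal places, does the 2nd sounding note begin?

1. 0.0ms @ 0 + 743.802ms (3/2)
2. 743.802ms @ 3/2 + 743.802ms (3/2)
3. 1487.603ms @ 3 + 743.802ms (3/2)
4. 2231.405ms @ 9/2 + 743.802ms (3/2)

note 2 onset = 3/2b = 743.802ms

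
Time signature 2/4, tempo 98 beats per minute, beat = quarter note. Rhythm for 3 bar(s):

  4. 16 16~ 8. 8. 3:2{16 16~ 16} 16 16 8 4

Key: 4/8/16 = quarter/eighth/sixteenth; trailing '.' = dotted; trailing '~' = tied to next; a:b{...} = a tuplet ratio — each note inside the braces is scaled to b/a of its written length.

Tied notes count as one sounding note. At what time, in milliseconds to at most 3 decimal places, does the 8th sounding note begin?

1. 0.0ms @ 0 + 918.367ms (3/2)
2. 918.367ms @ 3/2 + 153.061ms (1/4)
3. 1071.429ms @ 7/4 + 612.245ms (1)
4. 1683.673ms @ 11/4 + 459.184ms (3/4)
5. 2142.857ms @ 7/2 + 102.041ms (1/6)
6. 2244.898ms @ 11/3 + 204.082ms (1/3)
7. 2448.98ms @ 4 + 153.061ms (1/4)
8. 2602.041ms @ 17/4 + 153.061ms (1/4)
9. 2755.102ms @ 9/2 + 306.122ms (1/2)
10. 3061.224ms @ 5 + 612.245ms (1)

note 8 onset = 17/4b = 2602.041ms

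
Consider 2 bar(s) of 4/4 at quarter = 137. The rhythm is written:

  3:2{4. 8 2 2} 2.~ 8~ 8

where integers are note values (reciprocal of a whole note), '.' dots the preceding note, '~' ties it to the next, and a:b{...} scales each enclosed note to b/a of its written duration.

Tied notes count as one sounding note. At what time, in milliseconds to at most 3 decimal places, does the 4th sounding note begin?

1. 0.0ms @ 0 + 437.956ms (1)
2. 437.956ms @ 1 + 145.985ms (1/3)
3. 583.942ms @ 4/3 + 583.942ms (4/3)
4. 1167.883ms @ 8/3 + 583.942ms (4/3)
5. 1751.825ms @ 4 + 1751.825ms (4)

note 4 onset = 8/3b = 1167.883ms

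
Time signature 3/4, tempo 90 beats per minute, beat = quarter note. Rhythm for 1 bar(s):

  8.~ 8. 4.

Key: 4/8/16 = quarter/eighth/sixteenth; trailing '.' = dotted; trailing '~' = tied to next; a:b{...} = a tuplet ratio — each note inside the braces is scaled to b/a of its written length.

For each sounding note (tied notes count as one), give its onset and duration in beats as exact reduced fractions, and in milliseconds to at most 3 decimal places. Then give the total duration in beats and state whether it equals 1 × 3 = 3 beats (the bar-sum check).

1) 0.0ms=0b +1000.0ms=3/2b
2) 1000.0ms=3/2b +1000.0ms=3/2b
Σ=3b of 3 (90bpm 3/4) — PASS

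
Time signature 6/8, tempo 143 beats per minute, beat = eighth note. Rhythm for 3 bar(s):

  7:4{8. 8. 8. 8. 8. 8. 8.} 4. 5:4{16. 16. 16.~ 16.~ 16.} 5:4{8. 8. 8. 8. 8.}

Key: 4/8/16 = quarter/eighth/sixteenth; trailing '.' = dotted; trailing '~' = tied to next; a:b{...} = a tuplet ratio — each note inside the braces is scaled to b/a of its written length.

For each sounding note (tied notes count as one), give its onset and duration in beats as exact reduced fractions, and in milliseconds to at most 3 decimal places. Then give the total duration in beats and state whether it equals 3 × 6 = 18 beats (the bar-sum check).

1) 0.0ms=0b +359.64ms=6/7b
2) 359.64ms=6/7b +359.64ms=6/7b
3) 719.281ms=12/7b +359.64ms=6/7b
4) 1078.921ms=18/7b +359.64ms=6/7b
5) 1438.561ms=24/7b +359.64ms=6/7b
6) 1798.202ms=30/7b +359.64ms=6/7b
7) 2157.842ms=36/7b +359.64ms=6/7b
8) 2517.483ms=6b +1258.741ms=3b
9) 3776.224ms=9b +251.748ms=3/5b
10) 4027.972ms=48/5b +251.748ms=3/5b
11) 4279.72ms=51/5b +755.245ms=9/5b
12) 5034.965ms=12b +503.497ms=6/5b
13) 5538.462ms=66/5b +503.497ms=6/5b
14) 6041.958ms=72/5b +503.497ms=6/5b
15) 6545.455ms=78/5b +503.497ms=6/5b
16) 7048.951ms=84/5b +503.497ms=6/5b
Σ=18b of 18 (143bpm 6/8) — PASS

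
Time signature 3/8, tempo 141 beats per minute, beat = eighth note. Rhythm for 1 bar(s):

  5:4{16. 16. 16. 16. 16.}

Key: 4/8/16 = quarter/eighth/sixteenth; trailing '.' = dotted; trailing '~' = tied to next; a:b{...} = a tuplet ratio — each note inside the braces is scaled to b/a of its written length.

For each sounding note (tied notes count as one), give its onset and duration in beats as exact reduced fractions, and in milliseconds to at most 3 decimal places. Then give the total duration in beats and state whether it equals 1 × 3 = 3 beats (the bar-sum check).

1) 0.0ms=0b +255.319ms=3/5b
2) 255.319ms=3/5b +255.319ms=3/5b
3) 510.638ms=6/5b +255.319ms=3/5b
4) 765.957ms=9/5b +255.319ms=3/5b
5) 1021.277ms=12/5b +255.319ms=3/5b
Σ=3b of 3 (141bpm 3/8) — PASS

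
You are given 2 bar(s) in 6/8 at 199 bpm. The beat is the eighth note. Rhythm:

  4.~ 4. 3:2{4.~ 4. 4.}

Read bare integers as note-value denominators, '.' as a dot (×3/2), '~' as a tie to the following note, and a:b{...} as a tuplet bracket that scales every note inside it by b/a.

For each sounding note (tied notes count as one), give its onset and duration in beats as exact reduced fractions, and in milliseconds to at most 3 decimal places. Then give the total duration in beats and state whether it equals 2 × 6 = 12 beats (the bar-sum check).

1) 0.0ms=0b +1809.045ms=6b
2) 1809.045ms=6b +1206.03ms=4b
3) 3015.075ms=10b +603.015ms=2b
Σ=12b of 12 (199bpm 6/8) — PASS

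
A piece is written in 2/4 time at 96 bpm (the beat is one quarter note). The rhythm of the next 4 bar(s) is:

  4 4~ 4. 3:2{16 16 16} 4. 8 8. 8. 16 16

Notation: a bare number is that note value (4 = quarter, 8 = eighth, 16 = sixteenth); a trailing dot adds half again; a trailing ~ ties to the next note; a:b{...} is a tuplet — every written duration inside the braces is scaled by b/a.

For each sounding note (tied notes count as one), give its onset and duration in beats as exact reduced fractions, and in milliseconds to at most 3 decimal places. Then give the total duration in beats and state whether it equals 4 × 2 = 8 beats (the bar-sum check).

1) 0.0ms=0b +625.0ms=1b
2) 625.0ms=1b +1562.5ms=5/2b
3) 2187.5ms=7/2b +104.167ms=1/6b
4) 2291.667ms=11/3b +104.167ms=1/6b
5) 2395.833ms=23/6b +104.167ms=1/6b
6) 2500.0ms=4b +937.5ms=3/2b
7) 3437.5ms=11/2b +312.5ms=1/2b
8) 3750.0ms=6b +468.75ms=3/4b
9) 4218.75ms=27/4b +468.75ms=3/4b
10) 4687.5ms=15/2b +156.25ms=1/4b
11) 4843.75ms=31/4b +156.25ms=1/4b
Σ=8b of 8 (96bpm 2/4) — PASS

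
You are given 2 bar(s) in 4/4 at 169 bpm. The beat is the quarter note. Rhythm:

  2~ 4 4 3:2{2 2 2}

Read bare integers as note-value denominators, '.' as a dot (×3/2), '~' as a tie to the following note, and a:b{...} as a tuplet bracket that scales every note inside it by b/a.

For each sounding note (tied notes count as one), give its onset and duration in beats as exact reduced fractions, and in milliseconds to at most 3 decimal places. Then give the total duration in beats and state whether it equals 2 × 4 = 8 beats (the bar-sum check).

1) 0.0ms=0b +1065.089ms=3b
2) 1065.089ms=3b +355.03ms=1b
3) 1420.118ms=4b +473.373ms=4/3b
4) 1893.491ms=16/3b +473.373ms=4/3b
5) 2366.864ms=20/3b +473.373ms=4/3b
Σ=8b of 8 (169bpm 4/4) — PASS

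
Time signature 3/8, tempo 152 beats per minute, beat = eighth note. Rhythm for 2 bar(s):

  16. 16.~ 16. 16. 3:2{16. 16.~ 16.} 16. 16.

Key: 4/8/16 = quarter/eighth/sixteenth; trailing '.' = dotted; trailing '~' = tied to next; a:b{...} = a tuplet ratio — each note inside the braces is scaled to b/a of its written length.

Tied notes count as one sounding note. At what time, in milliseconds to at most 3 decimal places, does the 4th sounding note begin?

1. 0.0ms @ 0 + 296.053ms (3/4)
2. 296.053ms @ 3/4 + 592.105ms (3/2)
3. 888.158ms @ 9/4 + 296.053ms (3/4)
4. 1184.211ms @ 3 + 197.368ms (1/2)
5. 1381.579ms @ 7/2 + 394.737ms (1)
6. 1776.316ms @ 9/2 + 296.053ms (3/4)
7. 2072.368ms @ 21/4 + 296.053ms (3/4)

note 4 onset = 3b = 1184.211ms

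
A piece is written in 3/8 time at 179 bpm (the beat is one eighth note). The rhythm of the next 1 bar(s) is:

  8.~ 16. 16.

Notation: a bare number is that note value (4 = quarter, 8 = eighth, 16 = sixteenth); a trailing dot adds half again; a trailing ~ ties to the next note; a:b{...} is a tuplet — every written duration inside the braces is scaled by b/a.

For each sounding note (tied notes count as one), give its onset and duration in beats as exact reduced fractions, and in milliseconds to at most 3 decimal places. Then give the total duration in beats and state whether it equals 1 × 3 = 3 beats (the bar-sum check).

1) 0.0ms=0b +754.19ms=9/4b
2) 754.19ms=9/4b +251.397ms=3/4b
Σ=3b of 3 (179bpm 3/8) — PASS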